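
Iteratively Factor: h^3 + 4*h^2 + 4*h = (h)*(h^2 + 4*h + 4) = h*(h + 2)*(h + 2)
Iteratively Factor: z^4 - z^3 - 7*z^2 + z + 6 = (z - 1)*(z^3 - 7*z - 6) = (z - 3)*(z - 1)*(z^2 + 3*z + 2) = (z - 3)*(z - 1)*(z + 1)*(z + 2)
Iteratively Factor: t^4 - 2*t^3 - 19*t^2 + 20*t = (t - 1)*(t^3 - t^2 - 20*t) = t*(t - 1)*(t^2 - t - 20) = t*(t - 5)*(t - 1)*(t + 4)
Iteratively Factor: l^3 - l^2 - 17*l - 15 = (l + 3)*(l^2 - 4*l - 5) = (l + 1)*(l + 3)*(l - 5)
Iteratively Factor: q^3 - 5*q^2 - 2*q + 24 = (q - 4)*(q^2 - q - 6) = (q - 4)*(q + 2)*(q - 3)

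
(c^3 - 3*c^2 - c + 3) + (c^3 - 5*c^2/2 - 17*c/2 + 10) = 2*c^3 - 11*c^2/2 - 19*c/2 + 13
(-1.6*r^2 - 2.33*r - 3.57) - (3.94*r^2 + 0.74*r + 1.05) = -5.54*r^2 - 3.07*r - 4.62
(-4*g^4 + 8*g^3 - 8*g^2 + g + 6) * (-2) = 8*g^4 - 16*g^3 + 16*g^2 - 2*g - 12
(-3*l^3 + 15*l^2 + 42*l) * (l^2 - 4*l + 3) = -3*l^5 + 27*l^4 - 27*l^3 - 123*l^2 + 126*l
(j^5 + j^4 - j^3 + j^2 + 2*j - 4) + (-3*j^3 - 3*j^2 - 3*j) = j^5 + j^4 - 4*j^3 - 2*j^2 - j - 4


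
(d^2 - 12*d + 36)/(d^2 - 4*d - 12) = (d - 6)/(d + 2)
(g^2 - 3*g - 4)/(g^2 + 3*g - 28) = (g + 1)/(g + 7)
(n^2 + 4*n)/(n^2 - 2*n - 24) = n/(n - 6)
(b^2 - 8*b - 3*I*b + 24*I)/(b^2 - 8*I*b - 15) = (b - 8)/(b - 5*I)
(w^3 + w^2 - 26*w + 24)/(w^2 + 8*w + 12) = (w^2 - 5*w + 4)/(w + 2)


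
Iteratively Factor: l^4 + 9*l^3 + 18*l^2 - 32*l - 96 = (l + 3)*(l^3 + 6*l^2 - 32) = (l - 2)*(l + 3)*(l^2 + 8*l + 16) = (l - 2)*(l + 3)*(l + 4)*(l + 4)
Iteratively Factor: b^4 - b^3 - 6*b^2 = (b)*(b^3 - b^2 - 6*b) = b*(b + 2)*(b^2 - 3*b) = b^2*(b + 2)*(b - 3)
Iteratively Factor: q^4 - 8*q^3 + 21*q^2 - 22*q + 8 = (q - 2)*(q^3 - 6*q^2 + 9*q - 4) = (q - 2)*(q - 1)*(q^2 - 5*q + 4) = (q - 4)*(q - 2)*(q - 1)*(q - 1)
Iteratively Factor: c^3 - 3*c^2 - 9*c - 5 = (c + 1)*(c^2 - 4*c - 5) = (c - 5)*(c + 1)*(c + 1)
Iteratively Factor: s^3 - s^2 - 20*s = (s + 4)*(s^2 - 5*s) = s*(s + 4)*(s - 5)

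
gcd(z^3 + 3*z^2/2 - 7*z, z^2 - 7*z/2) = z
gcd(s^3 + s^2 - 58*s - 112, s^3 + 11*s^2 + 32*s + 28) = s^2 + 9*s + 14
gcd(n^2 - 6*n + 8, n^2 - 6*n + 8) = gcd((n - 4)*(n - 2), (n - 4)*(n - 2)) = n^2 - 6*n + 8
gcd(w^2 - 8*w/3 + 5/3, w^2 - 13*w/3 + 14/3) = 1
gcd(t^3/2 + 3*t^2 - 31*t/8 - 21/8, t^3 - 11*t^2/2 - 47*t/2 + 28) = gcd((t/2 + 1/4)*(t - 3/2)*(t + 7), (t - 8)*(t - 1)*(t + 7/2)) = 1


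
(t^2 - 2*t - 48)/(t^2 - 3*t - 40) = (t + 6)/(t + 5)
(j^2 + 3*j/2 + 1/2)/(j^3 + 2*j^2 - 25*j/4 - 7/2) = 2*(j + 1)/(2*j^2 + 3*j - 14)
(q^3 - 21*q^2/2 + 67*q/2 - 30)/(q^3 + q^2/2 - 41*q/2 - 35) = (2*q^2 - 11*q + 12)/(2*q^2 + 11*q + 14)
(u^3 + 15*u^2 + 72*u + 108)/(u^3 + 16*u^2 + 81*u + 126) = (u + 6)/(u + 7)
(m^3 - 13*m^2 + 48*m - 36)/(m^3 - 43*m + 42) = (m - 6)/(m + 7)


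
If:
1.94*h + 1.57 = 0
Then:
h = -0.81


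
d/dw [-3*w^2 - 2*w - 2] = -6*w - 2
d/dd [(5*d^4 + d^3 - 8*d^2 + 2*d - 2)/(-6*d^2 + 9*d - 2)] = (-60*d^5 + 129*d^4 - 22*d^3 - 66*d^2 + 8*d + 14)/(36*d^4 - 108*d^3 + 105*d^2 - 36*d + 4)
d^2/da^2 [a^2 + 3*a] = 2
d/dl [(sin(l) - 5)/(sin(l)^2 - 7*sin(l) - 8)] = (10*sin(l) + cos(l)^2 - 44)*cos(l)/((sin(l) - 8)^2*(sin(l) + 1)^2)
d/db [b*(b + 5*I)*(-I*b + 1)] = -3*I*b^2 + 12*b + 5*I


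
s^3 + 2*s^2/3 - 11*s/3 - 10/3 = (s - 2)*(s + 1)*(s + 5/3)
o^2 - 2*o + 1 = (o - 1)^2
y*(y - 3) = y^2 - 3*y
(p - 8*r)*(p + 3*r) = p^2 - 5*p*r - 24*r^2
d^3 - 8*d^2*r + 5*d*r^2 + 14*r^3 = (d - 7*r)*(d - 2*r)*(d + r)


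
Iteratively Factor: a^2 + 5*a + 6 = (a + 3)*(a + 2)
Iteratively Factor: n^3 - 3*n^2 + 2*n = (n)*(n^2 - 3*n + 2) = n*(n - 2)*(n - 1)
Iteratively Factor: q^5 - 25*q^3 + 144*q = (q - 3)*(q^4 + 3*q^3 - 16*q^2 - 48*q) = (q - 4)*(q - 3)*(q^3 + 7*q^2 + 12*q) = q*(q - 4)*(q - 3)*(q^2 + 7*q + 12) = q*(q - 4)*(q - 3)*(q + 3)*(q + 4)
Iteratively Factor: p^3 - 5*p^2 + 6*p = (p)*(p^2 - 5*p + 6) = p*(p - 3)*(p - 2)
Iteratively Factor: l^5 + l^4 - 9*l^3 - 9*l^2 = (l + 1)*(l^4 - 9*l^2) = l*(l + 1)*(l^3 - 9*l) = l*(l + 1)*(l + 3)*(l^2 - 3*l) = l*(l - 3)*(l + 1)*(l + 3)*(l)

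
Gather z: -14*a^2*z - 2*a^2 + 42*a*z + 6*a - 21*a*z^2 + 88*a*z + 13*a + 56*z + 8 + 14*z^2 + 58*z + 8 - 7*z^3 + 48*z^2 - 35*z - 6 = -2*a^2 + 19*a - 7*z^3 + z^2*(62 - 21*a) + z*(-14*a^2 + 130*a + 79) + 10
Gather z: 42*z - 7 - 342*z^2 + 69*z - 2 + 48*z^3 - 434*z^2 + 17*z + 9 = 48*z^3 - 776*z^2 + 128*z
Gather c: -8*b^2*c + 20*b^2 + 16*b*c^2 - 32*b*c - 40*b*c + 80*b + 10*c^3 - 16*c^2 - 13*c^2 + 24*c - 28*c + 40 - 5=20*b^2 + 80*b + 10*c^3 + c^2*(16*b - 29) + c*(-8*b^2 - 72*b - 4) + 35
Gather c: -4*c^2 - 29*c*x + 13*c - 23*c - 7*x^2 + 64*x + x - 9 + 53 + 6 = -4*c^2 + c*(-29*x - 10) - 7*x^2 + 65*x + 50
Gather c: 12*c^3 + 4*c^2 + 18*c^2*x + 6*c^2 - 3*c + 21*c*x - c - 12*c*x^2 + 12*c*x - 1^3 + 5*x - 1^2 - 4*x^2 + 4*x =12*c^3 + c^2*(18*x + 10) + c*(-12*x^2 + 33*x - 4) - 4*x^2 + 9*x - 2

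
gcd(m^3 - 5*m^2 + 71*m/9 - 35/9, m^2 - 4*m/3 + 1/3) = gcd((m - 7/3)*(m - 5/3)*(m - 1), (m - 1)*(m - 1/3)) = m - 1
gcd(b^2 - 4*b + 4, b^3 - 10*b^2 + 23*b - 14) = b - 2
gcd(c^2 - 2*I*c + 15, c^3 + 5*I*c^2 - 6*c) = c + 3*I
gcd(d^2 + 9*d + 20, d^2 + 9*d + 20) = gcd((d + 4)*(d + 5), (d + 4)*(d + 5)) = d^2 + 9*d + 20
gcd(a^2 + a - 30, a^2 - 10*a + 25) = a - 5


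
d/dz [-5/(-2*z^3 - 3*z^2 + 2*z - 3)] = 10*(-3*z^2 - 3*z + 1)/(2*z^3 + 3*z^2 - 2*z + 3)^2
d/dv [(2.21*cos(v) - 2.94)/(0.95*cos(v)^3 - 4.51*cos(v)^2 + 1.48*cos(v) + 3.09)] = (4.199*cos(v)^3 - 18.3461*cos(v)^2 + 26.5188*cos(v) - 11.1801)*sin(v)/(0.9025*cos(v)^6 - 8.569*cos(v)^5 + 23.1521*cos(v)^4 - 7.4786*cos(v)^3 - 25.6814*cos(v)^2 + 9.1464*cos(v) + 9.5481)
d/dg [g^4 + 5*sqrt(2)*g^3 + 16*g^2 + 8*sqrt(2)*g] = 4*g^3 + 15*sqrt(2)*g^2 + 32*g + 8*sqrt(2)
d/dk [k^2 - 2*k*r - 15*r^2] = 2*k - 2*r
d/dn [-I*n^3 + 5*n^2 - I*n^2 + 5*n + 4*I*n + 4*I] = -3*I*n^2 + 2*n*(5 - I) + 5 + 4*I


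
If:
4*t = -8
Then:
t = -2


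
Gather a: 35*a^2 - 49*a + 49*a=35*a^2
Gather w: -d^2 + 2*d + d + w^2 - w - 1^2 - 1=-d^2 + 3*d + w^2 - w - 2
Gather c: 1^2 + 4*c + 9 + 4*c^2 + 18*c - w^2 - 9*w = 4*c^2 + 22*c - w^2 - 9*w + 10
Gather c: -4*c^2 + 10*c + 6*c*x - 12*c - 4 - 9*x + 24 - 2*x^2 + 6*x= -4*c^2 + c*(6*x - 2) - 2*x^2 - 3*x + 20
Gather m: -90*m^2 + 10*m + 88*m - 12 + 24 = -90*m^2 + 98*m + 12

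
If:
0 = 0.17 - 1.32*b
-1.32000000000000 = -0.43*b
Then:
No Solution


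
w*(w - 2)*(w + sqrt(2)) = w^3 - 2*w^2 + sqrt(2)*w^2 - 2*sqrt(2)*w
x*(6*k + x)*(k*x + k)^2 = 6*k^3*x^3 + 12*k^3*x^2 + 6*k^3*x + k^2*x^4 + 2*k^2*x^3 + k^2*x^2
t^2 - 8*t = t*(t - 8)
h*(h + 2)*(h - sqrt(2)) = h^3 - sqrt(2)*h^2 + 2*h^2 - 2*sqrt(2)*h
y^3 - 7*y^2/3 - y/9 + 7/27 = (y - 7/3)*(y - 1/3)*(y + 1/3)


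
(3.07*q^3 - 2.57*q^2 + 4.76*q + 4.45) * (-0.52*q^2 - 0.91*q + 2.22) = -1.5964*q^5 - 1.4573*q^4 + 6.6789*q^3 - 12.351*q^2 + 6.5177*q + 9.879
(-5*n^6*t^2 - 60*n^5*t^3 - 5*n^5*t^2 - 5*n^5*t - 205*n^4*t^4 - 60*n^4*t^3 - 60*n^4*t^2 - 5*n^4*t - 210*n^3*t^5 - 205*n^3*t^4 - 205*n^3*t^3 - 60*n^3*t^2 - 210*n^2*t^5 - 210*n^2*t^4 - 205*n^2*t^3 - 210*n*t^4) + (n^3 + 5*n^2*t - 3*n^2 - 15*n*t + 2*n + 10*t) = -5*n^6*t^2 - 60*n^5*t^3 - 5*n^5*t^2 - 5*n^5*t - 205*n^4*t^4 - 60*n^4*t^3 - 60*n^4*t^2 - 5*n^4*t - 210*n^3*t^5 - 205*n^3*t^4 - 205*n^3*t^3 - 60*n^3*t^2 + n^3 - 210*n^2*t^5 - 210*n^2*t^4 - 205*n^2*t^3 + 5*n^2*t - 3*n^2 - 210*n*t^4 - 15*n*t + 2*n + 10*t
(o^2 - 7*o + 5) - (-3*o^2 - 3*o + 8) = 4*o^2 - 4*o - 3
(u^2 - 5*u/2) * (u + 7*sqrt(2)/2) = u^3 - 5*u^2/2 + 7*sqrt(2)*u^2/2 - 35*sqrt(2)*u/4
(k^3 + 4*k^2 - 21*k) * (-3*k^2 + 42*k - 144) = -3*k^5 + 30*k^4 + 87*k^3 - 1458*k^2 + 3024*k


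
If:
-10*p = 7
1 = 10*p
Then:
No Solution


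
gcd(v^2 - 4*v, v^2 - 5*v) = v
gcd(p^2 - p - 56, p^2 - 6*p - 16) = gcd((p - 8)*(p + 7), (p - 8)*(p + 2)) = p - 8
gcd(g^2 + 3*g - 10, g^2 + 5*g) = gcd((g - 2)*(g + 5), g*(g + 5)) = g + 5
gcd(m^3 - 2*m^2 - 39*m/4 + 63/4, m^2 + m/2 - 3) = m - 3/2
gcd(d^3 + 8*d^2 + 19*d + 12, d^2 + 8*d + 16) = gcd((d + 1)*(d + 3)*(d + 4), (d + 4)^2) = d + 4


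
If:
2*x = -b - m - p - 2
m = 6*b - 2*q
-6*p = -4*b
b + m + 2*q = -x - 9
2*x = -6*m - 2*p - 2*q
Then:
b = -62/55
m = 346/165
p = -124/165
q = -731/165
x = -61/55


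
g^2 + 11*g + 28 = (g + 4)*(g + 7)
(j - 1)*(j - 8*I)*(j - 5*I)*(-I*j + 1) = -I*j^4 - 12*j^3 + I*j^3 + 12*j^2 + 27*I*j^2 - 40*j - 27*I*j + 40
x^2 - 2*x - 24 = (x - 6)*(x + 4)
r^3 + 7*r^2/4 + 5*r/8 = r*(r + 1/2)*(r + 5/4)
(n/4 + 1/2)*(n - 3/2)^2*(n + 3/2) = n^4/4 + n^3/8 - 21*n^2/16 - 9*n/32 + 27/16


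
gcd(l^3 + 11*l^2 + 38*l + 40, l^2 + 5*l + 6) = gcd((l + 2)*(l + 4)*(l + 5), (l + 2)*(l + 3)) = l + 2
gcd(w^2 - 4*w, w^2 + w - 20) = w - 4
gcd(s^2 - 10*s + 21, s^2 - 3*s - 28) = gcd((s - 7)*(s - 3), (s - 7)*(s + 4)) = s - 7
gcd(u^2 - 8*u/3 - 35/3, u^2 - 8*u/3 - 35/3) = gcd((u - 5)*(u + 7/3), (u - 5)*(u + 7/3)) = u^2 - 8*u/3 - 35/3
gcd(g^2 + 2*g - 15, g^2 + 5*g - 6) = 1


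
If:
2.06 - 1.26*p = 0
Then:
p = 1.63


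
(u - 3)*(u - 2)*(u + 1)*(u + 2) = u^4 - 2*u^3 - 7*u^2 + 8*u + 12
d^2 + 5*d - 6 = (d - 1)*(d + 6)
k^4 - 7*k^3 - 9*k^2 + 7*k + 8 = (k - 8)*(k - 1)*(k + 1)^2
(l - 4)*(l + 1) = l^2 - 3*l - 4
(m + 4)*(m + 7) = m^2 + 11*m + 28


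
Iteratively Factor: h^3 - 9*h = (h + 3)*(h^2 - 3*h) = (h - 3)*(h + 3)*(h)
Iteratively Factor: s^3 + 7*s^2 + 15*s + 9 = (s + 3)*(s^2 + 4*s + 3) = (s + 3)^2*(s + 1)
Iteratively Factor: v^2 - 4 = (v + 2)*(v - 2)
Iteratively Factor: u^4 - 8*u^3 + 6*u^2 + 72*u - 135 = (u + 3)*(u^3 - 11*u^2 + 39*u - 45) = (u - 5)*(u + 3)*(u^2 - 6*u + 9) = (u - 5)*(u - 3)*(u + 3)*(u - 3)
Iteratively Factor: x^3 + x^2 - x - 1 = (x + 1)*(x^2 - 1) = (x + 1)^2*(x - 1)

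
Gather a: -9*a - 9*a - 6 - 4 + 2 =-18*a - 8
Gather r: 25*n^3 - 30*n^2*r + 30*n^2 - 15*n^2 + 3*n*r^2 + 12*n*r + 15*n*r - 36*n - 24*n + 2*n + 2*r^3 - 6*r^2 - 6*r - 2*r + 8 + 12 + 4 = 25*n^3 + 15*n^2 - 58*n + 2*r^3 + r^2*(3*n - 6) + r*(-30*n^2 + 27*n - 8) + 24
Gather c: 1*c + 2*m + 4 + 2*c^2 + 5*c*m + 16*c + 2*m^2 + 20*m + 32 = 2*c^2 + c*(5*m + 17) + 2*m^2 + 22*m + 36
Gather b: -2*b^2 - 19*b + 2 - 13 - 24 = -2*b^2 - 19*b - 35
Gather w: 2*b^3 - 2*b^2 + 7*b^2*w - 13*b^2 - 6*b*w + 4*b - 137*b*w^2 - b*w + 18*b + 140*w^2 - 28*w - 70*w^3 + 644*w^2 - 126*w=2*b^3 - 15*b^2 + 22*b - 70*w^3 + w^2*(784 - 137*b) + w*(7*b^2 - 7*b - 154)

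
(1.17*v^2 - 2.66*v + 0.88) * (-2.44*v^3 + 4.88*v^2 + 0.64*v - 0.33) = -2.8548*v^5 + 12.2*v^4 - 14.3792*v^3 + 2.2059*v^2 + 1.441*v - 0.2904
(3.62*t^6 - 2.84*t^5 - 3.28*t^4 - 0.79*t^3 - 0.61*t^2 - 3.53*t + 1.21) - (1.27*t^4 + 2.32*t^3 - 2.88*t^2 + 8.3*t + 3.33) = 3.62*t^6 - 2.84*t^5 - 4.55*t^4 - 3.11*t^3 + 2.27*t^2 - 11.83*t - 2.12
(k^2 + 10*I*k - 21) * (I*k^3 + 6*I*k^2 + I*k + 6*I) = I*k^5 - 10*k^4 + 6*I*k^4 - 60*k^3 - 20*I*k^3 - 10*k^2 - 120*I*k^2 - 60*k - 21*I*k - 126*I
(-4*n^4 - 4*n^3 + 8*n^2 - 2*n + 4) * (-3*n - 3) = 12*n^5 + 24*n^4 - 12*n^3 - 18*n^2 - 6*n - 12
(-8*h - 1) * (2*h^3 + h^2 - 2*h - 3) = -16*h^4 - 10*h^3 + 15*h^2 + 26*h + 3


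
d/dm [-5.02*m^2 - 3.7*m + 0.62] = -10.04*m - 3.7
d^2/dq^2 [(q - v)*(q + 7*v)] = 2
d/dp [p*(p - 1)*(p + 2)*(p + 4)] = 4*p^3 + 15*p^2 + 4*p - 8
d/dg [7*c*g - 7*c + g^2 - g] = 7*c + 2*g - 1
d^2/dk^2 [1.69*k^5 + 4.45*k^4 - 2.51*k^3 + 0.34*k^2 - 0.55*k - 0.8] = 33.8*k^3 + 53.4*k^2 - 15.06*k + 0.68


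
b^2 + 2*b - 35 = (b - 5)*(b + 7)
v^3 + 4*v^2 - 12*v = v*(v - 2)*(v + 6)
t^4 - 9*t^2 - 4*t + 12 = (t - 3)*(t - 1)*(t + 2)^2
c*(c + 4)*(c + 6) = c^3 + 10*c^2 + 24*c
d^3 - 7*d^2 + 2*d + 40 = (d - 5)*(d - 4)*(d + 2)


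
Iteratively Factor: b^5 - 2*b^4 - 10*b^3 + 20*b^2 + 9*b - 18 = (b - 1)*(b^4 - b^3 - 11*b^2 + 9*b + 18) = (b - 1)*(b + 3)*(b^3 - 4*b^2 + b + 6) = (b - 3)*(b - 1)*(b + 3)*(b^2 - b - 2) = (b - 3)*(b - 1)*(b + 1)*(b + 3)*(b - 2)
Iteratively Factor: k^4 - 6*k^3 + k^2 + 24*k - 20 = (k - 2)*(k^3 - 4*k^2 - 7*k + 10) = (k - 5)*(k - 2)*(k^2 + k - 2) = (k - 5)*(k - 2)*(k + 2)*(k - 1)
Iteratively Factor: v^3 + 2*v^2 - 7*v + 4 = (v - 1)*(v^2 + 3*v - 4) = (v - 1)*(v + 4)*(v - 1)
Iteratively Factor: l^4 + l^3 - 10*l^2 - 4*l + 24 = (l + 2)*(l^3 - l^2 - 8*l + 12) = (l - 2)*(l + 2)*(l^2 + l - 6) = (l - 2)*(l + 2)*(l + 3)*(l - 2)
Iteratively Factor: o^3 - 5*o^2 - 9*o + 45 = (o - 5)*(o^2 - 9) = (o - 5)*(o - 3)*(o + 3)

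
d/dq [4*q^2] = 8*q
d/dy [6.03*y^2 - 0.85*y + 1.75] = 12.06*y - 0.85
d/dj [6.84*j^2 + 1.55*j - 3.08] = 13.68*j + 1.55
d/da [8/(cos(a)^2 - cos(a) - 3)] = 8*(2*cos(a) - 1)*sin(a)/(sin(a)^2 + cos(a) + 2)^2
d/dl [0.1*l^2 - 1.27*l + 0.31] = 0.2*l - 1.27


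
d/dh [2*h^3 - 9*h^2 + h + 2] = 6*h^2 - 18*h + 1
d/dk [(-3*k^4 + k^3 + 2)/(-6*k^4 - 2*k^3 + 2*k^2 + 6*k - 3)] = (12*k^6 - 12*k^5 - 52*k^4 + 96*k^3 + 3*k^2 - 8*k - 12)/(36*k^8 + 24*k^7 - 20*k^6 - 80*k^5 + 16*k^4 + 36*k^3 + 24*k^2 - 36*k + 9)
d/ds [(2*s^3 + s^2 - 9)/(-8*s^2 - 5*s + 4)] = (-16*s^4 - 20*s^3 + 19*s^2 - 136*s - 45)/(64*s^4 + 80*s^3 - 39*s^2 - 40*s + 16)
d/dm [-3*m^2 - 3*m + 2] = -6*m - 3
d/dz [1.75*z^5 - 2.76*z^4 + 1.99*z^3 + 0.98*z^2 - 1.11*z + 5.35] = 8.75*z^4 - 11.04*z^3 + 5.97*z^2 + 1.96*z - 1.11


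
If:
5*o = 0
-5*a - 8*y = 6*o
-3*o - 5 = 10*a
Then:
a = -1/2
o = 0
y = 5/16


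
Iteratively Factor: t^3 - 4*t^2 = (t)*(t^2 - 4*t) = t*(t - 4)*(t)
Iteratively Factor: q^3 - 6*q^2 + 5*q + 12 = (q - 4)*(q^2 - 2*q - 3) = (q - 4)*(q + 1)*(q - 3)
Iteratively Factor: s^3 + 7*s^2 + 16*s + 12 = (s + 2)*(s^2 + 5*s + 6) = (s + 2)^2*(s + 3)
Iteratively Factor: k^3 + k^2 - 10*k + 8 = (k - 1)*(k^2 + 2*k - 8) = (k - 1)*(k + 4)*(k - 2)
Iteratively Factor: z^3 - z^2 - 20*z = (z)*(z^2 - z - 20) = z*(z + 4)*(z - 5)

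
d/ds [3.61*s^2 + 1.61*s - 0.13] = 7.22*s + 1.61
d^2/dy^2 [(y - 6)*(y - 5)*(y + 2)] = 6*y - 18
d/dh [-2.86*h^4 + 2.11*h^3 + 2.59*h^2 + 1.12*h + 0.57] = -11.44*h^3 + 6.33*h^2 + 5.18*h + 1.12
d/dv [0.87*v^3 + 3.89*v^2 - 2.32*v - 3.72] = 2.61*v^2 + 7.78*v - 2.32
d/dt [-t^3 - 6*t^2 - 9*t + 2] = -3*t^2 - 12*t - 9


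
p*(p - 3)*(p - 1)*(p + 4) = p^4 - 13*p^2 + 12*p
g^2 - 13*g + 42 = (g - 7)*(g - 6)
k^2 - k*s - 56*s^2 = (k - 8*s)*(k + 7*s)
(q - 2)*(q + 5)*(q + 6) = q^3 + 9*q^2 + 8*q - 60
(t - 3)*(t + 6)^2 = t^3 + 9*t^2 - 108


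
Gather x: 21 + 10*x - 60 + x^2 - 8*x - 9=x^2 + 2*x - 48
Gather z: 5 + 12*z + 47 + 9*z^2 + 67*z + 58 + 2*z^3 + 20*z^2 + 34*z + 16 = 2*z^3 + 29*z^2 + 113*z + 126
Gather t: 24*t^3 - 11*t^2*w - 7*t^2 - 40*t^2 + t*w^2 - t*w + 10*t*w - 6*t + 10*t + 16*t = 24*t^3 + t^2*(-11*w - 47) + t*(w^2 + 9*w + 20)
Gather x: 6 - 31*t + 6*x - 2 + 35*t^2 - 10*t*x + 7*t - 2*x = 35*t^2 - 24*t + x*(4 - 10*t) + 4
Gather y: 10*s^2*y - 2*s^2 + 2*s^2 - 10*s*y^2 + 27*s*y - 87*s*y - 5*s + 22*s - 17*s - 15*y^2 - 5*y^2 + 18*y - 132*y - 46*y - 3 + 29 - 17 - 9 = y^2*(-10*s - 20) + y*(10*s^2 - 60*s - 160)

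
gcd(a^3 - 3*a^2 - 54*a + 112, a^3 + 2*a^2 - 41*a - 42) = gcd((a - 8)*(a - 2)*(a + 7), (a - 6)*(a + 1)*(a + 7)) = a + 7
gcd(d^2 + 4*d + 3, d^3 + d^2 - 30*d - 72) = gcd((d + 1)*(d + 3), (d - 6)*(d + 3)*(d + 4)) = d + 3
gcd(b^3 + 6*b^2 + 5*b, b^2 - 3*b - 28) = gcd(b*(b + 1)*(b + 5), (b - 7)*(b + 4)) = 1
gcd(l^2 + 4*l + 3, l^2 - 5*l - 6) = l + 1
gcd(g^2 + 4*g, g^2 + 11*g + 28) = g + 4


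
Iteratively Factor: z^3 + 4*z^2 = (z)*(z^2 + 4*z) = z*(z + 4)*(z)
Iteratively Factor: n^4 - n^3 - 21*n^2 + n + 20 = (n + 1)*(n^3 - 2*n^2 - 19*n + 20) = (n + 1)*(n + 4)*(n^2 - 6*n + 5) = (n - 5)*(n + 1)*(n + 4)*(n - 1)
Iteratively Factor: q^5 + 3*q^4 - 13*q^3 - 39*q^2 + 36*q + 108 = (q - 2)*(q^4 + 5*q^3 - 3*q^2 - 45*q - 54) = (q - 2)*(q + 3)*(q^3 + 2*q^2 - 9*q - 18) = (q - 2)*(q + 2)*(q + 3)*(q^2 - 9) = (q - 3)*(q - 2)*(q + 2)*(q + 3)*(q + 3)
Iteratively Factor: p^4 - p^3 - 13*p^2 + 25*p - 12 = (p - 1)*(p^3 - 13*p + 12) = (p - 1)^2*(p^2 + p - 12) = (p - 3)*(p - 1)^2*(p + 4)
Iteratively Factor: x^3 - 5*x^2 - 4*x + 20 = (x + 2)*(x^2 - 7*x + 10) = (x - 5)*(x + 2)*(x - 2)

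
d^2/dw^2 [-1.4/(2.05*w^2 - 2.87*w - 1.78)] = (-11.767*w^2 + 16.4738*w + 1.4*(4.1*w - 2.87)*(8.2*w - 5.74) + 10.2172)/(-2.05*w^2 + 2.87*w + 1.78)^3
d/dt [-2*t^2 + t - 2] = 1 - 4*t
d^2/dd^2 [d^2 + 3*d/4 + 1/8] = 2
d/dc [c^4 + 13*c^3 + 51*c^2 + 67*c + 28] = 4*c^3 + 39*c^2 + 102*c + 67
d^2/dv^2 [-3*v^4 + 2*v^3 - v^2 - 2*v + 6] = -36*v^2 + 12*v - 2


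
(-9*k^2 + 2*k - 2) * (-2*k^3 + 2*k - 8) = 18*k^5 - 4*k^4 - 14*k^3 + 76*k^2 - 20*k + 16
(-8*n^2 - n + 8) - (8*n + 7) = -8*n^2 - 9*n + 1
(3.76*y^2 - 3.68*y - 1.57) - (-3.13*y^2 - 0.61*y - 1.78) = 6.89*y^2 - 3.07*y + 0.21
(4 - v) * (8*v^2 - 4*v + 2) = -8*v^3 + 36*v^2 - 18*v + 8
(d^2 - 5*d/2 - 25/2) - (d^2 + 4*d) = -13*d/2 - 25/2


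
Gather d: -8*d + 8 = 8 - 8*d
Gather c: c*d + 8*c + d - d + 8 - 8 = c*(d + 8)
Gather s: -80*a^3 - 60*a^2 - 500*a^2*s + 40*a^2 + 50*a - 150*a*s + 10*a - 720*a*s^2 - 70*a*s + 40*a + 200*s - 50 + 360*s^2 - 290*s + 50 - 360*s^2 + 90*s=-80*a^3 - 20*a^2 - 720*a*s^2 + 100*a + s*(-500*a^2 - 220*a)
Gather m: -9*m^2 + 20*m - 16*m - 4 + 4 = -9*m^2 + 4*m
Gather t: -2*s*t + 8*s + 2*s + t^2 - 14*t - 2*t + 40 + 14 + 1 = 10*s + t^2 + t*(-2*s - 16) + 55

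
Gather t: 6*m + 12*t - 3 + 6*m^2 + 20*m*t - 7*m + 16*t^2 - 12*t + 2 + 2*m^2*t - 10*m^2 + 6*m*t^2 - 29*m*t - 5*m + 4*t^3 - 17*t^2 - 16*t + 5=-4*m^2 - 6*m + 4*t^3 + t^2*(6*m - 1) + t*(2*m^2 - 9*m - 16) + 4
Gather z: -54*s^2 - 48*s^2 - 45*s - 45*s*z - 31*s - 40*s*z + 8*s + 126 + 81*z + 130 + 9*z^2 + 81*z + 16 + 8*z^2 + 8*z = -102*s^2 - 68*s + 17*z^2 + z*(170 - 85*s) + 272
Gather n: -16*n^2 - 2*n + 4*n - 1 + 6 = -16*n^2 + 2*n + 5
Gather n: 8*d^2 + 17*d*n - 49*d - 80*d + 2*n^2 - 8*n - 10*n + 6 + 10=8*d^2 - 129*d + 2*n^2 + n*(17*d - 18) + 16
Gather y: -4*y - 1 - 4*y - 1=-8*y - 2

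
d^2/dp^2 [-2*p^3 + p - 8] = -12*p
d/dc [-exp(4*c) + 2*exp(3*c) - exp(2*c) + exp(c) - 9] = (-4*exp(3*c) + 6*exp(2*c) - 2*exp(c) + 1)*exp(c)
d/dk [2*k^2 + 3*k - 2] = 4*k + 3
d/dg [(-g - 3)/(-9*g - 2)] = -25/(9*g + 2)^2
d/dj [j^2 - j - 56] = 2*j - 1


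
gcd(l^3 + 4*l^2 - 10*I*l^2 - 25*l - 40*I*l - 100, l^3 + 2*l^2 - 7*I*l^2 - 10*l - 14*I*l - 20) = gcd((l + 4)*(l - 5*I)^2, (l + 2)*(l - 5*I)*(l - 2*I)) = l - 5*I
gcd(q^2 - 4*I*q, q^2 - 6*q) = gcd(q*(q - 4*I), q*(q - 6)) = q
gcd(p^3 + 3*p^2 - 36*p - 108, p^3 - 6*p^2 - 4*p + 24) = p - 6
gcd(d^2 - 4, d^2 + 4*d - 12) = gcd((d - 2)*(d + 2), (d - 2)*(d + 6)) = d - 2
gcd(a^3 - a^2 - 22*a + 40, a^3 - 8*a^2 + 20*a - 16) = a^2 - 6*a + 8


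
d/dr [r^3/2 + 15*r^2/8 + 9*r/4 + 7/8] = 3*r^2/2 + 15*r/4 + 9/4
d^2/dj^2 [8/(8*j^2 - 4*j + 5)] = 128*(-8*j^2 + 4*j + 2*(4*j - 1)^2 - 5)/(8*j^2 - 4*j + 5)^3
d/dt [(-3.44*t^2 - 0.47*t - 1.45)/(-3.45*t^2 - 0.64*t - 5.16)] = (0.580100000000001*t^2 + 25.4958*t + 1.4972)/(11.9025*t^4 + 4.416*t^3 + 36.0136*t^2 + 6.6048*t + 26.6256)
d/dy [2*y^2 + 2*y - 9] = 4*y + 2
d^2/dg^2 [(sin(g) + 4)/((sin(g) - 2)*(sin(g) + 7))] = (-sin(g)^5 - 11*sin(g)^4 - 142*sin(g)^3 - 370*sin(g)^2 - 272*sin(g) + 452)/((sin(g) - 2)^3*(sin(g) + 7)^3)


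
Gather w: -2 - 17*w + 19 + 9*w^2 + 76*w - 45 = 9*w^2 + 59*w - 28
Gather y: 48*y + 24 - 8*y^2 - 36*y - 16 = -8*y^2 + 12*y + 8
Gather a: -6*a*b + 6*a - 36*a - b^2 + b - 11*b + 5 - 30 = a*(-6*b - 30) - b^2 - 10*b - 25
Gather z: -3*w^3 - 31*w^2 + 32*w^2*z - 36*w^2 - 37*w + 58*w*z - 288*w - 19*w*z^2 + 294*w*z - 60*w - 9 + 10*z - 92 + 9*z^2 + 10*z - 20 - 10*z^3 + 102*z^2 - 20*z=-3*w^3 - 67*w^2 - 385*w - 10*z^3 + z^2*(111 - 19*w) + z*(32*w^2 + 352*w) - 121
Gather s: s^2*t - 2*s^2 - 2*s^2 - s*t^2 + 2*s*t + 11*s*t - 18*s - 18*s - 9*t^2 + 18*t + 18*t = s^2*(t - 4) + s*(-t^2 + 13*t - 36) - 9*t^2 + 36*t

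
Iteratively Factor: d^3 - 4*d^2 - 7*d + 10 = (d - 5)*(d^2 + d - 2) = (d - 5)*(d - 1)*(d + 2)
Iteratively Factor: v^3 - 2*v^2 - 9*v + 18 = (v + 3)*(v^2 - 5*v + 6) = (v - 2)*(v + 3)*(v - 3)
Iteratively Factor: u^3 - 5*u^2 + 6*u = (u)*(u^2 - 5*u + 6) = u*(u - 3)*(u - 2)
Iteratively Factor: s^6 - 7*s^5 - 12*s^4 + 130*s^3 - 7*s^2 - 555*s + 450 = (s - 2)*(s^5 - 5*s^4 - 22*s^3 + 86*s^2 + 165*s - 225) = (s - 2)*(s + 3)*(s^4 - 8*s^3 + 2*s^2 + 80*s - 75) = (s - 2)*(s + 3)^2*(s^3 - 11*s^2 + 35*s - 25) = (s - 5)*(s - 2)*(s + 3)^2*(s^2 - 6*s + 5) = (s - 5)*(s - 2)*(s - 1)*(s + 3)^2*(s - 5)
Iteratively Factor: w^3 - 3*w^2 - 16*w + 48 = (w - 4)*(w^2 + w - 12) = (w - 4)*(w + 4)*(w - 3)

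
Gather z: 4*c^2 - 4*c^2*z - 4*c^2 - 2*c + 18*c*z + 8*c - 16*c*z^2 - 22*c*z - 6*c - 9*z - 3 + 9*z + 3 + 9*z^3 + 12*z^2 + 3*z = 9*z^3 + z^2*(12 - 16*c) + z*(-4*c^2 - 4*c + 3)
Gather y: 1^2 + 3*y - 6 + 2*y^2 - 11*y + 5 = 2*y^2 - 8*y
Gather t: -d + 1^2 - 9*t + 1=-d - 9*t + 2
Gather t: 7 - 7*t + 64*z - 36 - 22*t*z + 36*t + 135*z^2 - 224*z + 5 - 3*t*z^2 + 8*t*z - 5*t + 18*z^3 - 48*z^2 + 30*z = t*(-3*z^2 - 14*z + 24) + 18*z^3 + 87*z^2 - 130*z - 24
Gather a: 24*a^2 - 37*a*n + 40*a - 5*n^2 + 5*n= 24*a^2 + a*(40 - 37*n) - 5*n^2 + 5*n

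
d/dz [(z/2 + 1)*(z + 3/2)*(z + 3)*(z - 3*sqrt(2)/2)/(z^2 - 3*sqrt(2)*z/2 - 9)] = (8*z^5 - 24*sqrt(2)*z^4 + 26*z^4 - 78*sqrt(2)*z^3 - 108*z^3 - 621*z^2 + 162*sqrt(2)*z^2 - 972*z + 810*sqrt(2)*z - 486 + 729*sqrt(2))/(4*(2*z^4 - 6*sqrt(2)*z^3 - 27*z^2 + 54*sqrt(2)*z + 162))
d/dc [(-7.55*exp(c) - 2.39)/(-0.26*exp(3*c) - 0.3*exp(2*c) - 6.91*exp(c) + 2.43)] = (-(7.55*exp(c) + 2.39)*(0.78*exp(2*c) + 0.6*exp(c) + 6.91) + 1.963*exp(3*c) + 2.265*exp(2*c) + 52.1705*exp(c) - 18.3465)*exp(c)/(0.26*exp(3*c) + 0.3*exp(2*c) + 6.91*exp(c) - 2.43)^2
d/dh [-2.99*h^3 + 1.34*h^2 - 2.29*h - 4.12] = -8.97*h^2 + 2.68*h - 2.29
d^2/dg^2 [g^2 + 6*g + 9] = 2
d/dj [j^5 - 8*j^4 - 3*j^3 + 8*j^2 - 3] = j*(5*j^3 - 32*j^2 - 9*j + 16)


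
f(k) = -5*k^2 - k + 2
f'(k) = -10*k - 1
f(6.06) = -187.68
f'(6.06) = -61.60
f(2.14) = -23.04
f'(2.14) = -22.40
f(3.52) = -63.47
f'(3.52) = -36.20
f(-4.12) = -78.75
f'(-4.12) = 40.20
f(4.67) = -111.71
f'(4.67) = -47.70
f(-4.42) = -91.26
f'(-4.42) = 43.20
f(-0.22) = 1.98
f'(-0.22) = 1.20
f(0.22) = 1.54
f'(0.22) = -3.20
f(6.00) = -184.00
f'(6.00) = -61.00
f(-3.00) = -40.00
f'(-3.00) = 29.00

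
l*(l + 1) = l^2 + l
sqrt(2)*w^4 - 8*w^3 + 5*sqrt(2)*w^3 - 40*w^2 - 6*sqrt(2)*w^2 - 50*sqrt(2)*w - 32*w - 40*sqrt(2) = (w + 4)*(w - 5*sqrt(2))*(w + sqrt(2))*(sqrt(2)*w + sqrt(2))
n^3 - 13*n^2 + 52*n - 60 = (n - 6)*(n - 5)*(n - 2)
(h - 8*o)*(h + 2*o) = h^2 - 6*h*o - 16*o^2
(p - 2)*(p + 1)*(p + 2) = p^3 + p^2 - 4*p - 4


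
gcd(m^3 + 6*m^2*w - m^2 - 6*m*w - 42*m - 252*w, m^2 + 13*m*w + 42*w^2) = m + 6*w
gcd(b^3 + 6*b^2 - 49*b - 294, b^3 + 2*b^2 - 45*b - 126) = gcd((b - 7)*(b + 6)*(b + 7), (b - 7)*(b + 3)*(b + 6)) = b^2 - b - 42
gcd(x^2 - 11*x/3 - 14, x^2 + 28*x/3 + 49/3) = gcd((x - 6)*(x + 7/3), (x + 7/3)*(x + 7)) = x + 7/3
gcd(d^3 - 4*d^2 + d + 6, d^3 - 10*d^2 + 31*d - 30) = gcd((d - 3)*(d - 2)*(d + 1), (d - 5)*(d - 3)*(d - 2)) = d^2 - 5*d + 6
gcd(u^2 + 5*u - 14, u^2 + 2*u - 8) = u - 2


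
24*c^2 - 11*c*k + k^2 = (-8*c + k)*(-3*c + k)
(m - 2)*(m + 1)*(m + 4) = m^3 + 3*m^2 - 6*m - 8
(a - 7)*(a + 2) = a^2 - 5*a - 14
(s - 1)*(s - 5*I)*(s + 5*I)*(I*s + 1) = I*s^4 + s^3 - I*s^3 - s^2 + 25*I*s^2 + 25*s - 25*I*s - 25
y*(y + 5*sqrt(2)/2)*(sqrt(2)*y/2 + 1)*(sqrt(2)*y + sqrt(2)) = y^4 + y^3 + 7*sqrt(2)*y^3/2 + 7*sqrt(2)*y^2/2 + 5*y^2 + 5*y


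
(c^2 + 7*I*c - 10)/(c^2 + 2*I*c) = (c + 5*I)/c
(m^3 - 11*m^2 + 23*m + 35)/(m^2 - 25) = (m^2 - 6*m - 7)/(m + 5)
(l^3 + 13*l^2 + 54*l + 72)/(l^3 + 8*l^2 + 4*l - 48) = (l + 3)/(l - 2)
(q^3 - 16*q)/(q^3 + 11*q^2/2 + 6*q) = 2*(q - 4)/(2*q + 3)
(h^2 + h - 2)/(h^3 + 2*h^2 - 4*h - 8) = (h - 1)/(h^2 - 4)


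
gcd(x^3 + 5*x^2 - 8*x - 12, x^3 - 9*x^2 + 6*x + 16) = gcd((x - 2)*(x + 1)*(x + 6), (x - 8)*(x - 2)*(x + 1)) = x^2 - x - 2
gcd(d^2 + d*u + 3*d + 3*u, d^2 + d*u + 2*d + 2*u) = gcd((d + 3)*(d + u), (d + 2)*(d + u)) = d + u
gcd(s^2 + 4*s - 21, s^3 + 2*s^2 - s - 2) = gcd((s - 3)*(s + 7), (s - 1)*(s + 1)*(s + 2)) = 1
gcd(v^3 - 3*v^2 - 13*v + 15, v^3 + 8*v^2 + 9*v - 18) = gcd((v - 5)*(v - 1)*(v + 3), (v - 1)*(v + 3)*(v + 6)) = v^2 + 2*v - 3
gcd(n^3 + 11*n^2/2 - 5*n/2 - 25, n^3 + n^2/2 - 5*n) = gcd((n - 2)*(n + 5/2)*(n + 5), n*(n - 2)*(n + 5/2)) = n^2 + n/2 - 5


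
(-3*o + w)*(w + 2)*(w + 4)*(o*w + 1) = -3*o^2*w^3 - 18*o^2*w^2 - 24*o^2*w + o*w^4 + 6*o*w^3 + 5*o*w^2 - 18*o*w - 24*o + w^3 + 6*w^2 + 8*w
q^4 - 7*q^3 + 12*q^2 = q^2*(q - 4)*(q - 3)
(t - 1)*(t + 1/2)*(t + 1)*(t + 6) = t^4 + 13*t^3/2 + 2*t^2 - 13*t/2 - 3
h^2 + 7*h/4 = h*(h + 7/4)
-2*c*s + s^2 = s*(-2*c + s)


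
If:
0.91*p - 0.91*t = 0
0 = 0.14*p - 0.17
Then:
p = 1.21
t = 1.21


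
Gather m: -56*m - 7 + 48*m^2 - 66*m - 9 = 48*m^2 - 122*m - 16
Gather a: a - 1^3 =a - 1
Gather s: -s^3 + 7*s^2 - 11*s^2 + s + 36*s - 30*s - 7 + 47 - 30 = -s^3 - 4*s^2 + 7*s + 10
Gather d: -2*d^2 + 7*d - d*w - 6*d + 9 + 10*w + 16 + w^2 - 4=-2*d^2 + d*(1 - w) + w^2 + 10*w + 21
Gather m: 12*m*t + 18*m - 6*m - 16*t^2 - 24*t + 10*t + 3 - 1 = m*(12*t + 12) - 16*t^2 - 14*t + 2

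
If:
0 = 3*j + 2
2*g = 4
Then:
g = 2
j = -2/3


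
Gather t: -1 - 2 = -3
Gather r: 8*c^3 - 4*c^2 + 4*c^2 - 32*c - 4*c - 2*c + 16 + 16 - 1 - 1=8*c^3 - 38*c + 30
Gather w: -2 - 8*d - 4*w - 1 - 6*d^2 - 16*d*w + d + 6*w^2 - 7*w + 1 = -6*d^2 - 7*d + 6*w^2 + w*(-16*d - 11) - 2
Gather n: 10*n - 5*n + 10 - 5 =5*n + 5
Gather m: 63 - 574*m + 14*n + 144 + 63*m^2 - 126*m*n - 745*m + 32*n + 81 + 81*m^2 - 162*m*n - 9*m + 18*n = 144*m^2 + m*(-288*n - 1328) + 64*n + 288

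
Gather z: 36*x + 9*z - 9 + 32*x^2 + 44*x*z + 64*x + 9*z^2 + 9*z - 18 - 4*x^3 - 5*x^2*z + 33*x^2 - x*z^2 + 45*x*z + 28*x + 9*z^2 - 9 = -4*x^3 + 65*x^2 + 128*x + z^2*(18 - x) + z*(-5*x^2 + 89*x + 18) - 36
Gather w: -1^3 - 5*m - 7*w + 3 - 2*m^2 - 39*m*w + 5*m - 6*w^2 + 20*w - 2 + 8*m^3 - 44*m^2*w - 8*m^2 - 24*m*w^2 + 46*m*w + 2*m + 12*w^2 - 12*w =8*m^3 - 10*m^2 + 2*m + w^2*(6 - 24*m) + w*(-44*m^2 + 7*m + 1)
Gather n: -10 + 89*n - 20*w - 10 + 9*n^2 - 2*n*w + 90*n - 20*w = 9*n^2 + n*(179 - 2*w) - 40*w - 20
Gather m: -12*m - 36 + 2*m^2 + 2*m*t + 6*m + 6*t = 2*m^2 + m*(2*t - 6) + 6*t - 36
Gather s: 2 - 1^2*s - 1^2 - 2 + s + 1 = 0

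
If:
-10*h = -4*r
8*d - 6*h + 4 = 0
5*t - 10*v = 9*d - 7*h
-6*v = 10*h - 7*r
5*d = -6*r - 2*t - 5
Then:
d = -247/473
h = -14/473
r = -35/473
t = -460/473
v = -35/946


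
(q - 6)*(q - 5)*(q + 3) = q^3 - 8*q^2 - 3*q + 90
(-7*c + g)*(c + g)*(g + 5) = -7*c^2*g - 35*c^2 - 6*c*g^2 - 30*c*g + g^3 + 5*g^2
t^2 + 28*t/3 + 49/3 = (t + 7/3)*(t + 7)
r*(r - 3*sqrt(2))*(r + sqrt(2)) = r^3 - 2*sqrt(2)*r^2 - 6*r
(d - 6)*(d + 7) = d^2 + d - 42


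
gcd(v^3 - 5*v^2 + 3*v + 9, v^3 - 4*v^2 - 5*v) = v + 1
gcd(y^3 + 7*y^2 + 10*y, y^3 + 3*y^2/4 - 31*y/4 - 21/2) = y + 2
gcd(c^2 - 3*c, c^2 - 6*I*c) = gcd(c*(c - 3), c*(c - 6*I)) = c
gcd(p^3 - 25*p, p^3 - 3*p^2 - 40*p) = p^2 + 5*p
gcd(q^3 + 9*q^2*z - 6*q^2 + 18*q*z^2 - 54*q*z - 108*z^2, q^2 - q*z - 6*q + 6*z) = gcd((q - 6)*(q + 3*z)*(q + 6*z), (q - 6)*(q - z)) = q - 6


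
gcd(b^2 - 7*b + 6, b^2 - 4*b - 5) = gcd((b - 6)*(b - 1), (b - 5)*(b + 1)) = 1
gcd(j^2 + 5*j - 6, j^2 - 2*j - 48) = j + 6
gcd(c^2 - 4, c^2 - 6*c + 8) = c - 2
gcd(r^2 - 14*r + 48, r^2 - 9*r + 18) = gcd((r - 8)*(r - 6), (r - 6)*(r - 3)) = r - 6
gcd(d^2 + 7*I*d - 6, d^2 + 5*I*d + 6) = d + 6*I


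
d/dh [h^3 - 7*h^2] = h*(3*h - 14)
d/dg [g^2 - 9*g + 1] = 2*g - 9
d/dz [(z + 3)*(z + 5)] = 2*z + 8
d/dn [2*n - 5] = 2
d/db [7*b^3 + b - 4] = 21*b^2 + 1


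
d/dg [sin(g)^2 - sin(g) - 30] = sin(2*g) - cos(g)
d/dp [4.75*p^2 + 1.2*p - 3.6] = 9.5*p + 1.2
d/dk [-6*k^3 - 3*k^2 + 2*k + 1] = -18*k^2 - 6*k + 2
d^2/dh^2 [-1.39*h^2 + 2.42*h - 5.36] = -2.78000000000000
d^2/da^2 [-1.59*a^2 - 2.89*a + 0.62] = -3.18000000000000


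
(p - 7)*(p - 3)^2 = p^3 - 13*p^2 + 51*p - 63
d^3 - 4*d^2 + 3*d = d*(d - 3)*(d - 1)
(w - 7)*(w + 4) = w^2 - 3*w - 28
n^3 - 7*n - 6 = (n - 3)*(n + 1)*(n + 2)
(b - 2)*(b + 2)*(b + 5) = b^3 + 5*b^2 - 4*b - 20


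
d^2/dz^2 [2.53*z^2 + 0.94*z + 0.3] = 5.06000000000000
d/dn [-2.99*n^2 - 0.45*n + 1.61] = -5.98*n - 0.45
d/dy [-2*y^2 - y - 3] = -4*y - 1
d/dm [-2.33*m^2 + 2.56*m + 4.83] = 2.56 - 4.66*m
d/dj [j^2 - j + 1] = 2*j - 1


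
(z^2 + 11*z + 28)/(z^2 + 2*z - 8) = (z + 7)/(z - 2)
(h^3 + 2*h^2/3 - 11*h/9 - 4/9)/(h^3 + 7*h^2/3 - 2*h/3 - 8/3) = (h + 1/3)/(h + 2)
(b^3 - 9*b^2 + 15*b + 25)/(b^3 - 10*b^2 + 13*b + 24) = (b^2 - 10*b + 25)/(b^2 - 11*b + 24)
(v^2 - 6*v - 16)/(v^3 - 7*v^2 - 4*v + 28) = (v - 8)/(v^2 - 9*v + 14)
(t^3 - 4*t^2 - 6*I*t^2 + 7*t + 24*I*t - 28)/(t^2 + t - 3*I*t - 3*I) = (t^3 + t^2*(-4 - 6*I) + t*(7 + 24*I) - 28)/(t^2 + t*(1 - 3*I) - 3*I)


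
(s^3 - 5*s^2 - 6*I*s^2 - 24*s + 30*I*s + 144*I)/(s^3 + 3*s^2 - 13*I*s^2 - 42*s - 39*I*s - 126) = (s - 8)/(s - 7*I)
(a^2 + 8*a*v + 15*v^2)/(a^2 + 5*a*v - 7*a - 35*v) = (a + 3*v)/(a - 7)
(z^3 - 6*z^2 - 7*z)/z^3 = 1 - 6/z - 7/z^2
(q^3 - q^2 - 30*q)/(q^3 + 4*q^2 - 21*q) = (q^2 - q - 30)/(q^2 + 4*q - 21)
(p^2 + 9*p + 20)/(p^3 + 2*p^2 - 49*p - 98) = (p^2 + 9*p + 20)/(p^3 + 2*p^2 - 49*p - 98)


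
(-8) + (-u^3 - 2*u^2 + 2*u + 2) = -u^3 - 2*u^2 + 2*u - 6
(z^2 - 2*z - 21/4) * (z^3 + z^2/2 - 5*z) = z^5 - 3*z^4/2 - 45*z^3/4 + 59*z^2/8 + 105*z/4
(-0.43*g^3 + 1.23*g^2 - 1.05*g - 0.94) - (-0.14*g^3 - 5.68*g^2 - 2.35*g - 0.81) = -0.29*g^3 + 6.91*g^2 + 1.3*g - 0.13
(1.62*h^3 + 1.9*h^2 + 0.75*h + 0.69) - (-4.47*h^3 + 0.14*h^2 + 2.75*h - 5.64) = 6.09*h^3 + 1.76*h^2 - 2.0*h + 6.33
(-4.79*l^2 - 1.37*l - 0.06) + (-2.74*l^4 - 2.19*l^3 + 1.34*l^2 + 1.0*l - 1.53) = -2.74*l^4 - 2.19*l^3 - 3.45*l^2 - 0.37*l - 1.59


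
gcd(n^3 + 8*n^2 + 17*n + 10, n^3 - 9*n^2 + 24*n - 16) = 1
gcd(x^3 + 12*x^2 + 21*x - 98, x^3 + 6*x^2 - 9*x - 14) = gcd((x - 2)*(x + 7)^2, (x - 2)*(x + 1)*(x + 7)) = x^2 + 5*x - 14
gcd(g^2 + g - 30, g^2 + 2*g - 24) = g + 6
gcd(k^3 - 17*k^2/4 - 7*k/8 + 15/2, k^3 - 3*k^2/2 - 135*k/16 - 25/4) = k^2 - 11*k/4 - 5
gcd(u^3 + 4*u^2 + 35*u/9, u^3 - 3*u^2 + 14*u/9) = u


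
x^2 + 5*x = x*(x + 5)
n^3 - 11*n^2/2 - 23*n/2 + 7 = (n - 7)*(n - 1/2)*(n + 2)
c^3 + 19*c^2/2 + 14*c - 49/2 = (c - 1)*(c + 7/2)*(c + 7)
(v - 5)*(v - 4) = v^2 - 9*v + 20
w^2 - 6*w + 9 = (w - 3)^2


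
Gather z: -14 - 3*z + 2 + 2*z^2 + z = 2*z^2 - 2*z - 12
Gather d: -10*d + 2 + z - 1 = -10*d + z + 1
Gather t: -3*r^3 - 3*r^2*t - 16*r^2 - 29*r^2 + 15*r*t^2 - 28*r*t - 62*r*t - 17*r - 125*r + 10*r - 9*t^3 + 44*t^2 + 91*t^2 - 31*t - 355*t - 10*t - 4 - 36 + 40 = -3*r^3 - 45*r^2 - 132*r - 9*t^3 + t^2*(15*r + 135) + t*(-3*r^2 - 90*r - 396)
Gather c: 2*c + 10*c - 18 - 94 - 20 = 12*c - 132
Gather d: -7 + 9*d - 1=9*d - 8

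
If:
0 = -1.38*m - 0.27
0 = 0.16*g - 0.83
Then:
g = 5.19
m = -0.20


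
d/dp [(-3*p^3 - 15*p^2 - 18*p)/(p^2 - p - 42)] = 3*(-p^4 + 2*p^3 + 137*p^2 + 420*p + 252)/(p^4 - 2*p^3 - 83*p^2 + 84*p + 1764)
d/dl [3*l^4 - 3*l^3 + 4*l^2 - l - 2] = 12*l^3 - 9*l^2 + 8*l - 1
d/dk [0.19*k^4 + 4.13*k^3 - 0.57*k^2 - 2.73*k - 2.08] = 0.76*k^3 + 12.39*k^2 - 1.14*k - 2.73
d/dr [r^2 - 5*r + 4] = 2*r - 5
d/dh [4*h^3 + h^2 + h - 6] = 12*h^2 + 2*h + 1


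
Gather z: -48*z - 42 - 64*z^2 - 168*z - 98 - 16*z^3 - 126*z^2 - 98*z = -16*z^3 - 190*z^2 - 314*z - 140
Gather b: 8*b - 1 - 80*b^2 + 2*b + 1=-80*b^2 + 10*b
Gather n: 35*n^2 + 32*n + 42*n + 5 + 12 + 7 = 35*n^2 + 74*n + 24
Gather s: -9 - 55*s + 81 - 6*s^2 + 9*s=-6*s^2 - 46*s + 72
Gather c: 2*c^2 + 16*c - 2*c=2*c^2 + 14*c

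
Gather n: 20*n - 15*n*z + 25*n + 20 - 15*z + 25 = n*(45 - 15*z) - 15*z + 45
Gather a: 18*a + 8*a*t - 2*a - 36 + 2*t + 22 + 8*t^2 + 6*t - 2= a*(8*t + 16) + 8*t^2 + 8*t - 16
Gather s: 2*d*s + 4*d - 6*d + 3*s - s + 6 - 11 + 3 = -2*d + s*(2*d + 2) - 2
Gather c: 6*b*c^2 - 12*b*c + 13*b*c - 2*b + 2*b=6*b*c^2 + b*c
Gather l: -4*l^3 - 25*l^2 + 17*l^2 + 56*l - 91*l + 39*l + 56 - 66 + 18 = -4*l^3 - 8*l^2 + 4*l + 8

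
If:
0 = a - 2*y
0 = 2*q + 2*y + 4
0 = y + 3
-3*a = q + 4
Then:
No Solution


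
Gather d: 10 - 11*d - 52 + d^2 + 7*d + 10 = d^2 - 4*d - 32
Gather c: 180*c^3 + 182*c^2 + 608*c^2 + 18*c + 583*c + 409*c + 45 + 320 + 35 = 180*c^3 + 790*c^2 + 1010*c + 400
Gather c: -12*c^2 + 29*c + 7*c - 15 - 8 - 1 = -12*c^2 + 36*c - 24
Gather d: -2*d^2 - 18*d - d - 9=-2*d^2 - 19*d - 9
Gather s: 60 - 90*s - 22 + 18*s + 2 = 40 - 72*s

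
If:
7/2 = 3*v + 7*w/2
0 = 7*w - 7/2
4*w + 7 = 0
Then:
No Solution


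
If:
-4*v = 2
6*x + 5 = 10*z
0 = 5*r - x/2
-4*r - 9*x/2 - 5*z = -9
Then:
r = 13/158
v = -1/2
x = 65/79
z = 157/158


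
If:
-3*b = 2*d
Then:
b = -2*d/3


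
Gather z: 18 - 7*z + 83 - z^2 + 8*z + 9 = -z^2 + z + 110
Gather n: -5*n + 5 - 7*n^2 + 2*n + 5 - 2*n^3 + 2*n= -2*n^3 - 7*n^2 - n + 10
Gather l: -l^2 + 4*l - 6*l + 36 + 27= -l^2 - 2*l + 63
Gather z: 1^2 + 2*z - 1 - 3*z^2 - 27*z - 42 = -3*z^2 - 25*z - 42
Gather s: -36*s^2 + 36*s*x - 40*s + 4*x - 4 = -36*s^2 + s*(36*x - 40) + 4*x - 4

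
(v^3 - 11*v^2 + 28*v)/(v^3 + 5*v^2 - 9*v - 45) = v*(v^2 - 11*v + 28)/(v^3 + 5*v^2 - 9*v - 45)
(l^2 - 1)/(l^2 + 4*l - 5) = (l + 1)/(l + 5)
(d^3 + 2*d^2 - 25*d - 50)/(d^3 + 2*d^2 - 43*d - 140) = (d^2 - 3*d - 10)/(d^2 - 3*d - 28)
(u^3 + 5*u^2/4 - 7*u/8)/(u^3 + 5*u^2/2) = (8*u^2 + 10*u - 7)/(4*u*(2*u + 5))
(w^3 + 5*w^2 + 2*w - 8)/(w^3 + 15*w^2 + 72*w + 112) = (w^2 + w - 2)/(w^2 + 11*w + 28)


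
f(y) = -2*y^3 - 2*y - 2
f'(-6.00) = -218.00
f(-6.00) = 442.00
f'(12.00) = -866.00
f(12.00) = -3482.00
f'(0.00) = -2.00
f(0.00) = -2.00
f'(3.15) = -61.54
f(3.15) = -70.81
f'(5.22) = -165.49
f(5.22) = -296.91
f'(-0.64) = -4.46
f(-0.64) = -0.20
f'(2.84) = -50.39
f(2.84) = -53.49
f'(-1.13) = -9.66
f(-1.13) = 3.15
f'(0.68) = -4.77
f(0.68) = -3.99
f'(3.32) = -68.13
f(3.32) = -81.83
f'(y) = -6*y^2 - 2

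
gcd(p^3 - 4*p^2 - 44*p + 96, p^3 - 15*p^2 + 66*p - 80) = p^2 - 10*p + 16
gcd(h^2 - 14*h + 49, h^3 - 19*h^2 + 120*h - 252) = h - 7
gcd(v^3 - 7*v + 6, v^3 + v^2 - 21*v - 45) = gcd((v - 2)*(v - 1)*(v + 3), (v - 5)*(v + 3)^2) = v + 3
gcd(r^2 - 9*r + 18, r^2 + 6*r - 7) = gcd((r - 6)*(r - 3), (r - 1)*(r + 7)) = 1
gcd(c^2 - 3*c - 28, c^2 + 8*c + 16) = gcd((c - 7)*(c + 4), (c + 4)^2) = c + 4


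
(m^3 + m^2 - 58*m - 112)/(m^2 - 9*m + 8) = (m^2 + 9*m + 14)/(m - 1)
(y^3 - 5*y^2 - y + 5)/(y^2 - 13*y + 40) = (y^2 - 1)/(y - 8)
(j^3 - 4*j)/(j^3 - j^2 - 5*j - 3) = j*(4 - j^2)/(-j^3 + j^2 + 5*j + 3)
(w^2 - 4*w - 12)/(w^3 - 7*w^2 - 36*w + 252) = (w + 2)/(w^2 - w - 42)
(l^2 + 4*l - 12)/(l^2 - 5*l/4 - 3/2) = 4*(l + 6)/(4*l + 3)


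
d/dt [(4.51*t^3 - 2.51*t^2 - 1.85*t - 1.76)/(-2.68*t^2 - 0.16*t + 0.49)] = (-12.0868*t^4 - 1.4432*t^3 + 2.0733*t^2 - 11.8934*t - 1.1881)/(7.1824*t^4 + 0.8576*t^3 - 2.6008*t^2 - 0.1568*t + 0.2401)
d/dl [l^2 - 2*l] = 2*l - 2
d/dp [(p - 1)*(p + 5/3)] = 2*p + 2/3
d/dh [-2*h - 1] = -2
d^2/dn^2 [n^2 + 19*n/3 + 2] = 2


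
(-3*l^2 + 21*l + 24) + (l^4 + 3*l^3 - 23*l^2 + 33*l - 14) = l^4 + 3*l^3 - 26*l^2 + 54*l + 10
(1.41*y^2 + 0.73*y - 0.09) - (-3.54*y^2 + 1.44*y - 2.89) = 4.95*y^2 - 0.71*y + 2.8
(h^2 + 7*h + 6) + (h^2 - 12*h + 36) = 2*h^2 - 5*h + 42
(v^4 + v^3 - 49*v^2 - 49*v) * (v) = v^5 + v^4 - 49*v^3 - 49*v^2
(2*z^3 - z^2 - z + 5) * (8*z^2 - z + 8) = 16*z^5 - 10*z^4 + 9*z^3 + 33*z^2 - 13*z + 40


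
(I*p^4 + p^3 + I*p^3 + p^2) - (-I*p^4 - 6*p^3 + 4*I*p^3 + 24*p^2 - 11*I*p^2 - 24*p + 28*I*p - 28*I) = 2*I*p^4 + 7*p^3 - 3*I*p^3 - 23*p^2 + 11*I*p^2 + 24*p - 28*I*p + 28*I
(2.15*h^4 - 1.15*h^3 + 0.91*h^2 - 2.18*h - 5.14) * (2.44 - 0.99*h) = -2.1285*h^5 + 6.3845*h^4 - 3.7069*h^3 + 4.3786*h^2 - 0.230600000000001*h - 12.5416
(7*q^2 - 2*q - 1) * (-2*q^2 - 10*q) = -14*q^4 - 66*q^3 + 22*q^2 + 10*q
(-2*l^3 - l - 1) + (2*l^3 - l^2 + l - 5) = -l^2 - 6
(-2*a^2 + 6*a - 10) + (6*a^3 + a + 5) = 6*a^3 - 2*a^2 + 7*a - 5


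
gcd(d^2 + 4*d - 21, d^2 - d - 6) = d - 3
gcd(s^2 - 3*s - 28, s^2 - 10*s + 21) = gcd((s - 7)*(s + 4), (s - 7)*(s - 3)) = s - 7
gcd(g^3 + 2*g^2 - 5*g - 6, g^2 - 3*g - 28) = 1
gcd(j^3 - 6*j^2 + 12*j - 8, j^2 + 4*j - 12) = j - 2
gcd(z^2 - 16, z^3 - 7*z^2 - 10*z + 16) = 1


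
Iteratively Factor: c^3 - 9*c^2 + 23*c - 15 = (c - 3)*(c^2 - 6*c + 5) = (c - 3)*(c - 1)*(c - 5)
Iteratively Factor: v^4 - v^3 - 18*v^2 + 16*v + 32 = (v + 1)*(v^3 - 2*v^2 - 16*v + 32) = (v - 2)*(v + 1)*(v^2 - 16) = (v - 4)*(v - 2)*(v + 1)*(v + 4)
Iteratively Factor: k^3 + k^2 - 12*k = (k - 3)*(k^2 + 4*k) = (k - 3)*(k + 4)*(k)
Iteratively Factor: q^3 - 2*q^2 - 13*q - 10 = (q + 2)*(q^2 - 4*q - 5) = (q + 1)*(q + 2)*(q - 5)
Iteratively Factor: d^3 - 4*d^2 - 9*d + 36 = (d - 3)*(d^2 - d - 12) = (d - 3)*(d + 3)*(d - 4)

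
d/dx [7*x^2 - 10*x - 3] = 14*x - 10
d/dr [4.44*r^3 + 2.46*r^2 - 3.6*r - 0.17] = 13.32*r^2 + 4.92*r - 3.6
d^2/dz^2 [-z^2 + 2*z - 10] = -2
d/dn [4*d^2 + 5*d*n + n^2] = 5*d + 2*n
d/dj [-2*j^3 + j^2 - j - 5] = -6*j^2 + 2*j - 1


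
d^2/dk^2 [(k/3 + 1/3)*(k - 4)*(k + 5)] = 2*k + 4/3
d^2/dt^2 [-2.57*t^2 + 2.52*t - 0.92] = -5.14000000000000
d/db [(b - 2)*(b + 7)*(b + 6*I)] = 3*b^2 + b*(10 + 12*I) - 14 + 30*I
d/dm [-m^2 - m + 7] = -2*m - 1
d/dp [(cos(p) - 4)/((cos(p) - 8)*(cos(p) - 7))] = (cos(p)^2 - 8*cos(p) + 4)*sin(p)/((cos(p) - 8)^2*(cos(p) - 7)^2)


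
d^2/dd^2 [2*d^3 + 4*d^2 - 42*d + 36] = 12*d + 8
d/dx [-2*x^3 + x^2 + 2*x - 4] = -6*x^2 + 2*x + 2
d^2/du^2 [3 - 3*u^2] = -6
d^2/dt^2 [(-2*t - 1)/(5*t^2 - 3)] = 10*(-20*t^2*(2*t + 1) + (6*t + 1)*(5*t^2 - 3))/(5*t^2 - 3)^3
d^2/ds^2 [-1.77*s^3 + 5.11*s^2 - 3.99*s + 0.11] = 10.22 - 10.62*s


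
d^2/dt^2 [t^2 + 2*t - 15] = 2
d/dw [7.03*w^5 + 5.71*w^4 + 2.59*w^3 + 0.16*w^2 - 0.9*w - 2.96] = 35.15*w^4 + 22.84*w^3 + 7.77*w^2 + 0.32*w - 0.9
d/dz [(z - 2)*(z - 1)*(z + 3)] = 3*z^2 - 7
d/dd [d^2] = 2*d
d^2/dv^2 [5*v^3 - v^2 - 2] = 30*v - 2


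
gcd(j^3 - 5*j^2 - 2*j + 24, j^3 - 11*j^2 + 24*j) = j - 3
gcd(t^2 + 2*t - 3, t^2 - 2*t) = 1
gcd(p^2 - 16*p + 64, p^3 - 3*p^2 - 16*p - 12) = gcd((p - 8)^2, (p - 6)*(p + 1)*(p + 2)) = 1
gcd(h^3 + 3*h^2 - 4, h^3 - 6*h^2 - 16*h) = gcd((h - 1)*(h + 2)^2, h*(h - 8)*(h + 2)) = h + 2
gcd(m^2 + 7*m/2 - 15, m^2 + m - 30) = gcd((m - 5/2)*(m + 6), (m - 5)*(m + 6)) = m + 6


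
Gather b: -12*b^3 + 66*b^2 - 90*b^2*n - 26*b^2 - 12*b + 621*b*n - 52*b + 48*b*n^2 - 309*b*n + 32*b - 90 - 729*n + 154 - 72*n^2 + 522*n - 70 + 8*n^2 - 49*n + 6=-12*b^3 + b^2*(40 - 90*n) + b*(48*n^2 + 312*n - 32) - 64*n^2 - 256*n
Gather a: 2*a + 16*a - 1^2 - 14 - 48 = 18*a - 63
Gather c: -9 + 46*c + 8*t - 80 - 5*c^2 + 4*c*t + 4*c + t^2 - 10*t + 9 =-5*c^2 + c*(4*t + 50) + t^2 - 2*t - 80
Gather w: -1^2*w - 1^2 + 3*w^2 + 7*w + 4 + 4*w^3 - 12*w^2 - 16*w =4*w^3 - 9*w^2 - 10*w + 3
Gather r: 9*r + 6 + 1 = 9*r + 7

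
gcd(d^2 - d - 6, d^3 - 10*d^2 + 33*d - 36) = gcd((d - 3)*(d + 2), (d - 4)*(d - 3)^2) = d - 3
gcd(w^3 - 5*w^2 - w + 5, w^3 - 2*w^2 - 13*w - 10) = w^2 - 4*w - 5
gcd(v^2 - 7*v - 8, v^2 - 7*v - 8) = v^2 - 7*v - 8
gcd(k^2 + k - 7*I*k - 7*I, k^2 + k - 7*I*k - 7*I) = k^2 + k*(1 - 7*I) - 7*I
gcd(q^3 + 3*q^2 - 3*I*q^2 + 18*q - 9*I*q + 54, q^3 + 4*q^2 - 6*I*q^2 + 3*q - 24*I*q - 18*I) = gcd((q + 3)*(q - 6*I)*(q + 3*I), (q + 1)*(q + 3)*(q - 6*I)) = q^2 + q*(3 - 6*I) - 18*I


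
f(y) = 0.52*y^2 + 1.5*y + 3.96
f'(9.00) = 10.86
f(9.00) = 59.58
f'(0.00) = 1.50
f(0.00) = 3.96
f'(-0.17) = 1.32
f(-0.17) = 3.72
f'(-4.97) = -3.67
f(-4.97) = 9.35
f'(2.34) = 3.93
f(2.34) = 10.32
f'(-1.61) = -0.17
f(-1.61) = 2.89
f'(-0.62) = 0.86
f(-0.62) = 3.23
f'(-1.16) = 0.29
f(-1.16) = 2.92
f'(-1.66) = -0.23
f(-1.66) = 2.90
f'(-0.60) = 0.88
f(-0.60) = 3.25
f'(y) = 1.04*y + 1.5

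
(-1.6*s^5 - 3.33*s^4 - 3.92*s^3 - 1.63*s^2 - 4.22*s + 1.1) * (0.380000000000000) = -0.608*s^5 - 1.2654*s^4 - 1.4896*s^3 - 0.6194*s^2 - 1.6036*s + 0.418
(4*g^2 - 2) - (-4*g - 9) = 4*g^2 + 4*g + 7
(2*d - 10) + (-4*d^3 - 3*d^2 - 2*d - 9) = -4*d^3 - 3*d^2 - 19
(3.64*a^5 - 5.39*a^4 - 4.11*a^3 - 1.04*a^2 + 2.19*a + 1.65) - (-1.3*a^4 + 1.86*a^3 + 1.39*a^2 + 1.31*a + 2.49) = 3.64*a^5 - 4.09*a^4 - 5.97*a^3 - 2.43*a^2 + 0.88*a - 0.84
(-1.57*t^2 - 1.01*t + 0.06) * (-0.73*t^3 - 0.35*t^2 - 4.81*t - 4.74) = 1.1461*t^5 + 1.2868*t^4 + 7.8614*t^3 + 12.2789*t^2 + 4.4988*t - 0.2844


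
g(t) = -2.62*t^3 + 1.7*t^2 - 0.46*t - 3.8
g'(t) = -7.86*t^2 + 3.4*t - 0.46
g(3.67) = -112.10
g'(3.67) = -93.85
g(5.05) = -300.19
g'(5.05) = -183.74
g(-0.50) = -2.82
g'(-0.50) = -4.12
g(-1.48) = 9.10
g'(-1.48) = -22.71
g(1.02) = -5.28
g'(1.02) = -5.17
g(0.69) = -4.17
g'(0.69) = -1.86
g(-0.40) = -3.18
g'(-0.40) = -3.08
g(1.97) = -18.14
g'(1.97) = -24.27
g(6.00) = -511.28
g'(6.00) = -263.02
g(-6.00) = 626.08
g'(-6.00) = -303.82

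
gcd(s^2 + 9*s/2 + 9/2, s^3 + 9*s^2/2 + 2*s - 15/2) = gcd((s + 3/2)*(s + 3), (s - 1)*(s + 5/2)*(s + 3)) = s + 3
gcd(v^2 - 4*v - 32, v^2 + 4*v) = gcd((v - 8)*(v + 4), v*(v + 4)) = v + 4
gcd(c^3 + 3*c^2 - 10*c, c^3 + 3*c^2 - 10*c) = c^3 + 3*c^2 - 10*c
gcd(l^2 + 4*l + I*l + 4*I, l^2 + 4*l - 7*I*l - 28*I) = l + 4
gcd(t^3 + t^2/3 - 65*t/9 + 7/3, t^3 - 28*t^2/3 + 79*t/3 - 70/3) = t - 7/3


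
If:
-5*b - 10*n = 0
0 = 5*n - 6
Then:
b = -12/5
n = 6/5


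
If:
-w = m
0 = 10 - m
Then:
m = 10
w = -10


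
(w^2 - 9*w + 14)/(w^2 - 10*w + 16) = (w - 7)/(w - 8)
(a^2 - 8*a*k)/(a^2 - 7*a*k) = (a - 8*k)/(a - 7*k)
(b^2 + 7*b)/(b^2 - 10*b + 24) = b*(b + 7)/(b^2 - 10*b + 24)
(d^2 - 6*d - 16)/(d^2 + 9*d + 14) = (d - 8)/(d + 7)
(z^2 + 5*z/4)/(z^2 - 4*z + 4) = z*(4*z + 5)/(4*(z^2 - 4*z + 4))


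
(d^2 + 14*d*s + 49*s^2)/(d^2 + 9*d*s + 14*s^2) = (d + 7*s)/(d + 2*s)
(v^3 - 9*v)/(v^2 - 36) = v*(v^2 - 9)/(v^2 - 36)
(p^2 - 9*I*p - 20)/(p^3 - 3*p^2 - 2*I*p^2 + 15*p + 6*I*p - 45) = (p - 4*I)/(p^2 + 3*p*(-1 + I) - 9*I)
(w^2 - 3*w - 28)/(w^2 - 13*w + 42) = (w + 4)/(w - 6)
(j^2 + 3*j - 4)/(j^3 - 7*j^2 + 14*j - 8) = (j + 4)/(j^2 - 6*j + 8)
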